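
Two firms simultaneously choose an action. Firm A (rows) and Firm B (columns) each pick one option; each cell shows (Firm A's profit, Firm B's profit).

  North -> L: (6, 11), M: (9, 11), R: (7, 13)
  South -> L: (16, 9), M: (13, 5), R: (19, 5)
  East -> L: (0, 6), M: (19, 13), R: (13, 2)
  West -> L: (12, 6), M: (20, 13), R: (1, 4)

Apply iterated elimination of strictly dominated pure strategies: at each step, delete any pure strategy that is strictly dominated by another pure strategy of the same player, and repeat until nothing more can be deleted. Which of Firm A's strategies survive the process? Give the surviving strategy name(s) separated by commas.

Row North is eliminated: South beats it against every remaining column (L: 16>6, M: 13>9, R: 19>7).
Firm B's strategy R is strictly dominated by L (South: 9>5, East: 6>2, West: 6>4) and is removed.
For Firm A, West strictly dominates East on the remaining columns (L: 12>0, M: 20>19); eliminate East.
Among the remaining strategies, none is strictly dominated by another pure strategy of the same player, so the elimination stops.
Surviving strategies — Firm A: {South, West}; Firm B: {L, M}.

South, West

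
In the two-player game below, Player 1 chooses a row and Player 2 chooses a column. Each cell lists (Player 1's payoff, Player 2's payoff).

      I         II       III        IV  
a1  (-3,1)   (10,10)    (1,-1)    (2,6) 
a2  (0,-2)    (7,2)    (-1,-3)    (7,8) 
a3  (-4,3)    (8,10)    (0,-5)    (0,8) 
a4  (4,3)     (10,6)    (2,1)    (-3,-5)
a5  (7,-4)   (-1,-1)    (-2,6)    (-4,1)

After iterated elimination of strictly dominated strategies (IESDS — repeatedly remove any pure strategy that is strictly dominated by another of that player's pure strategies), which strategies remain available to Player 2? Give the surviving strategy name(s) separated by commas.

Row a3 is eliminated: a1 beats it against every remaining column (I: -3>-4, II: 10>8, III: 1>0, IV: 2>0).
Column I is eliminated: II beats it against every remaining row (a1: 10>1, a2: 2>-2, a4: 6>3, a5: -1>-4).
Player 1's strategy a5 is strictly dominated by a1 (II: 10>-1, III: 1>-2, IV: 2>-4) and is removed.
For Player 2, II strictly dominates III on the remaining rows (a1: 10>-1, a2: 2>-3, a4: 6>1); eliminate III.
Among the remaining strategies, none is strictly dominated by another pure strategy of the same player, so the elimination stops.
Surviving strategies — Player 1: {a1, a2, a4}; Player 2: {II, IV}.

II, IV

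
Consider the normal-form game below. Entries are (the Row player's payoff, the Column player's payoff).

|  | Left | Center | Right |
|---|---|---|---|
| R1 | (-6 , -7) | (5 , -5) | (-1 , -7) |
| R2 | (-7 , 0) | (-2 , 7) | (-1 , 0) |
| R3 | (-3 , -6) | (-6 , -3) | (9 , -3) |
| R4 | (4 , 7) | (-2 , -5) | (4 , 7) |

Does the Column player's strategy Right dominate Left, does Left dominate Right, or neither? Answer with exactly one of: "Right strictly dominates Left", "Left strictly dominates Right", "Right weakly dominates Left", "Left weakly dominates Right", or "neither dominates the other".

Right weakly dominates Left

Compare Right to Left across every action of the Row player: R1: -7=-7, R2: 0=0, R3: -3>-6, R4: 7=7.
Right is at least as good everywhere and strictly better somewhere (tied only at R1, R2, R4), so Right weakly but not strictly dominates Left.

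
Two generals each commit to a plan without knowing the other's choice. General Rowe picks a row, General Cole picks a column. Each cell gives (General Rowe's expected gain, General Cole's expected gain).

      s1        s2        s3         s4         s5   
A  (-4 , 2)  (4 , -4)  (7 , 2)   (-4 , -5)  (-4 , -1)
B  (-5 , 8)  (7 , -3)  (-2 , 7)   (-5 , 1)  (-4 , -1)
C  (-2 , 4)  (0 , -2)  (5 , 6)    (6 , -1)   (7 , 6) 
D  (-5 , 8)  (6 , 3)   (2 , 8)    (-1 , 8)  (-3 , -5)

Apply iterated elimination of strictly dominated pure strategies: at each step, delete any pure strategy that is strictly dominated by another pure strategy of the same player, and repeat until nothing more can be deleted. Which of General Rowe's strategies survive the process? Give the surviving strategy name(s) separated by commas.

A, C

For General Cole, s1 strictly dominates s2 on the remaining rows (A: 2>-4, B: 8>-3, C: 4>-2, D: 8>3); eliminate s2.
General Rowe's strategy B is strictly dominated by C (s1: -2>-5, s3: 5>-2, s4: 6>-5, s5: 7>-4) and is removed.
Row D is eliminated: C beats it against every remaining column (s1: -2>-5, s3: 5>2, s4: 6>-1, s5: 7>-3).
General Cole's strategy s4 is strictly dominated by s1 (A: 2>-5, C: 4>-1) and is removed.
Among the remaining strategies, none is strictly dominated by another pure strategy of the same player, so the elimination stops.
Surviving strategies — General Rowe: {A, C}; General Cole: {s1, s3, s5}.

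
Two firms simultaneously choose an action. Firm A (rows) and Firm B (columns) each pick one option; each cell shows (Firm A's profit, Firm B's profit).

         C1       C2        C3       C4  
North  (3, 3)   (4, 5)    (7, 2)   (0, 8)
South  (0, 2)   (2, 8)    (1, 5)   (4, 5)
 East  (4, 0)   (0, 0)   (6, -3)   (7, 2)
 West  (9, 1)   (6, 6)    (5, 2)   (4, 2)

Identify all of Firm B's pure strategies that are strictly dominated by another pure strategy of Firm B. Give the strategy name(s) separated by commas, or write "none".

C1, C3

C1: dominated, since C4 does at least as well everywhere (North: 8>3, South: 5>2, East: 2>0, West: 2>1).
C2 is not dominated — it holds its own against C1 at North (5>3); C3 at North (5>2); C4 at South (8>5).
C3: dominated, since C2 does at least as well everywhere (North: 5>2, South: 8>5, East: 0>-3, West: 6>2).
Nothing dominates C4: C1 at North (8>3); C2 at North (8>5); C3 at North (8>2).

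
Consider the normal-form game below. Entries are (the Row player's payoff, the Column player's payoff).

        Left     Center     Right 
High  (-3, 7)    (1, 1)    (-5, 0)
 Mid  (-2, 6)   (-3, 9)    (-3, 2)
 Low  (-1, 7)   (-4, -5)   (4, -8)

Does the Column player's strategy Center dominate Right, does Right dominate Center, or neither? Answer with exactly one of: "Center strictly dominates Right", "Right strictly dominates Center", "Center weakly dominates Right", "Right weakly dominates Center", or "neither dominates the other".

Center strictly dominates Right

Compare Center to Right across each opponent action: High: 1>0, Mid: 9>2, Low: -5>-8.
Center gives a strictly higher payoff against each opponent action, so Center strictly dominates Right.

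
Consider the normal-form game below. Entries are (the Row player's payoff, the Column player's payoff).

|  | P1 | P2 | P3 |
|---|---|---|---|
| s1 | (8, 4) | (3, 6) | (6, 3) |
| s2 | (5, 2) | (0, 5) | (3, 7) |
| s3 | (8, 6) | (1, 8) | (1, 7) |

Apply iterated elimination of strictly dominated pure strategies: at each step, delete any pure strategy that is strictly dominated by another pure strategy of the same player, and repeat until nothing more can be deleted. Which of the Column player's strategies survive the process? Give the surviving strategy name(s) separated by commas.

P2

For the Row player, s1 strictly dominates s2 on the remaining columns (P1: 8>5, P2: 3>0, P3: 6>3); eliminate s2.
For the Column player, P2 strictly dominates P1 on the remaining rows (s1: 6>4, s3: 8>6); eliminate P1.
Row s3 is eliminated: s1 beats it against every remaining column (P2: 3>1, P3: 6>1).
For the Column player, P2 strictly dominates P3 on the remaining rows (s1: 6>3); eliminate P3.
Among the remaining strategies, none is strictly dominated by another pure strategy of the same player, so the elimination stops.
Surviving strategies — the Row player: {s1}; the Column player: {P2}.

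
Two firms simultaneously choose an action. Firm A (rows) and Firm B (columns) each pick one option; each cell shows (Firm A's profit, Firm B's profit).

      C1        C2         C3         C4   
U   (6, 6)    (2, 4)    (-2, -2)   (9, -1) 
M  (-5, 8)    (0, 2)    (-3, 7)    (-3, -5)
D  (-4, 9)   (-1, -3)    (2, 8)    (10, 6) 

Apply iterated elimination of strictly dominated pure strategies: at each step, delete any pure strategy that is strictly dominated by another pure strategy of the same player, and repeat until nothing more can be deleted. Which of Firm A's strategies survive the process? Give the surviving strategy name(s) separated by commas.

For Firm A, U strictly dominates M on the remaining columns (C1: 6>-5, C2: 2>0, C3: -2>-3, C4: 9>-3); eliminate M.
For Firm B, C1 strictly dominates C2 on the remaining rows (U: 6>4, D: 9>-3); eliminate C2.
Firm B's strategy C3 is strictly dominated by C1 (U: 6>-2, D: 9>8) and is removed.
Column C4 is eliminated: C1 beats it against every remaining row (U: 6>-1, D: 9>6).
Row D is eliminated: U beats it against every remaining column (C1: 6>-4).
Among the remaining strategies, none is strictly dominated by another pure strategy of the same player, so the elimination stops.
Surviving strategies — Firm A: {U}; Firm B: {C1}.

U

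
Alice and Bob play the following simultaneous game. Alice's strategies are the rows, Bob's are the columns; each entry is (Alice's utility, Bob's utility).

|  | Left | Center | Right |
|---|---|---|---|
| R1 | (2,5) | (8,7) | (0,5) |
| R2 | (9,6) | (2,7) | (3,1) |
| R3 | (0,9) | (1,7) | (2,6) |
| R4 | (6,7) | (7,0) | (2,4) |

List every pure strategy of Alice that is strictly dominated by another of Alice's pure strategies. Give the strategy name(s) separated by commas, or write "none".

Nothing dominates R1: R2 at Center (8>2); R3 at Left (2>0); R4 at Center (8>7).
R2 is not dominated — it holds its own against R1 at Left (9>2); R3 at Left (9>0); R4 at Left (9>6).
R2 strictly dominates R3 — Left: 9>0, Center: 2>1, Right: 3>2.
R4 is not dominated — it holds its own against R1 at Left (6>2); R2 at Center (7>2); R3 at Left (6>0).

R3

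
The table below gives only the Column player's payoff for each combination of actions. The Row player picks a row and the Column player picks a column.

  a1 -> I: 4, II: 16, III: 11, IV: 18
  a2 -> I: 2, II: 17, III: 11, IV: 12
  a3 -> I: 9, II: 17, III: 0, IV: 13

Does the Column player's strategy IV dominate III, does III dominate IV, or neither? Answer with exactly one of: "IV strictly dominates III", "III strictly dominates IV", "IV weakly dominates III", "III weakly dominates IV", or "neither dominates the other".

IV's payoffs vs III's, by the Row player's action — a1: 18>11, a2: 12>11, a3: 13>0.
IV gives a strictly higher payoff against each choice by the Row player, so IV strictly dominates III.

IV strictly dominates III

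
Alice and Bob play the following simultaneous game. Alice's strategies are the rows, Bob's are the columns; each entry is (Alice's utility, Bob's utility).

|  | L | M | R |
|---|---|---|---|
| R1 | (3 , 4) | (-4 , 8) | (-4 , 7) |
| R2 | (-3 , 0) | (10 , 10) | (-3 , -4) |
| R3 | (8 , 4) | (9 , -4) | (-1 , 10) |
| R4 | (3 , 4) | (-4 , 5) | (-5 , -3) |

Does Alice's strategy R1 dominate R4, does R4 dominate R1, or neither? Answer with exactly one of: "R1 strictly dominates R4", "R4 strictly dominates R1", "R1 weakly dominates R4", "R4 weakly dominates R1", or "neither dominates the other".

R1's payoffs vs R4's, by Bob's action — L: 3=3, M: -4=-4, R: -4>-5.
R1 is at least as good everywhere and strictly better somewhere (tied only at L, M), so R1 weakly but not strictly dominates R4.

R1 weakly dominates R4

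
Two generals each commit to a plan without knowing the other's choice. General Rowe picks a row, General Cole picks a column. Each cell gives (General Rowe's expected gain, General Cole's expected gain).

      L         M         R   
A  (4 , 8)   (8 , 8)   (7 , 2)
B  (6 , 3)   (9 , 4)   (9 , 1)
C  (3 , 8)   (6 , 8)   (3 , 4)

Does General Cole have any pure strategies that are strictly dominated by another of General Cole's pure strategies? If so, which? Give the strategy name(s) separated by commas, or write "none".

L: no other strategy beats it everywhere (M at A (8=8); R at A (8>2)).
M is not dominated — it holds its own against L at A (8=8); R at A (8>2).
R: dominated, since L does at least as well everywhere (A: 8>2, B: 3>1, C: 8>4).

R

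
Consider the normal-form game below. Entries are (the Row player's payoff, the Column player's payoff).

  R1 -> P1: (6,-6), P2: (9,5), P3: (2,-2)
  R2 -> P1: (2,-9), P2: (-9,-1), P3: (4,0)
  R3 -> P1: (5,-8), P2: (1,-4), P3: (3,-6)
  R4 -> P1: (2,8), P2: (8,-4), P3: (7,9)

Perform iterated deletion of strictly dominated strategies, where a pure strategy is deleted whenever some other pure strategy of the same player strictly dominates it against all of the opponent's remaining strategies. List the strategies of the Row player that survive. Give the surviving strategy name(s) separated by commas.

The Column player's strategy P1 is strictly dominated by P3 (R1: -2>-6, R2: 0>-9, R3: -6>-8, R4: 9>8) and is removed.
Row R2 is eliminated: R4 beats it against every remaining column (P2: 8>-9, P3: 7>4).
The Row player's strategy R3 is strictly dominated by R4 (P2: 8>1, P3: 7>3) and is removed.
Among the remaining strategies, none is strictly dominated by another pure strategy of the same player, so the elimination stops.
Surviving strategies — the Row player: {R1, R4}; the Column player: {P2, P3}.

R1, R4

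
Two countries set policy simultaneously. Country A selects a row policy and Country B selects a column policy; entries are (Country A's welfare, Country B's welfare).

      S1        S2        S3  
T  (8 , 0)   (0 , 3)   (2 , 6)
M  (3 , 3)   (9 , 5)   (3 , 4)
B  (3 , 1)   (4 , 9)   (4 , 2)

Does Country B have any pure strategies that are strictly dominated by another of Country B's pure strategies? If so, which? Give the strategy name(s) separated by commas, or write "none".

S1

S1 is strictly dominated by S2 (T: 3>0, M: 5>3, B: 9>1).
S2: no other strategy beats it everywhere (S1 at T (3>0); S3 at M (5>4)).
S3: no other strategy beats it everywhere (S1 at T (6>0); S2 at T (6>3)).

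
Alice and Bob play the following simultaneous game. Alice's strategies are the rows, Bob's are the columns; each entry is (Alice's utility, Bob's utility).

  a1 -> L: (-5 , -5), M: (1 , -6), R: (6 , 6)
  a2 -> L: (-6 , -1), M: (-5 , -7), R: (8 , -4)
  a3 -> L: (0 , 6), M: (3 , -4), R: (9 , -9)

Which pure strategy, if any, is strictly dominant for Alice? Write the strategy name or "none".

a3 vs a1: L: 0>-5, M: 3>1, R: 9>6.
a3 vs a2: L: 0>-6, M: 3>-5, R: 9>8.
a3 strictly beats every other strategy against every opponent action, so it is strictly dominant.

a3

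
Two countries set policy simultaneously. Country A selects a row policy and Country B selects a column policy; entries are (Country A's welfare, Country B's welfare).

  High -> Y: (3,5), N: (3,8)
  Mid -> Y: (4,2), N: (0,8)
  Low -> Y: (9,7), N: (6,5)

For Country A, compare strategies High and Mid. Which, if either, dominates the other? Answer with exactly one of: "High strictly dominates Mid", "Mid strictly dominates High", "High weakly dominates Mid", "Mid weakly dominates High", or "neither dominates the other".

Compare High to Mid across each choice by Country B: Y: 3<4, N: 3>0.
High does better at N but worse at Y; neither strategy dominates the other.

neither dominates the other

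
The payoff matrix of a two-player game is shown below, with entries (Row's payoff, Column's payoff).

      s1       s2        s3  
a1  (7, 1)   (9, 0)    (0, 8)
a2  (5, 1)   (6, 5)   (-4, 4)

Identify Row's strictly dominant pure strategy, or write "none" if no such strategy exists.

a1 vs a2: s1: 7>5, s2: 9>6, s3: 0>-4.
a1 strictly beats every other strategy against every opponent action, so it is strictly dominant.

a1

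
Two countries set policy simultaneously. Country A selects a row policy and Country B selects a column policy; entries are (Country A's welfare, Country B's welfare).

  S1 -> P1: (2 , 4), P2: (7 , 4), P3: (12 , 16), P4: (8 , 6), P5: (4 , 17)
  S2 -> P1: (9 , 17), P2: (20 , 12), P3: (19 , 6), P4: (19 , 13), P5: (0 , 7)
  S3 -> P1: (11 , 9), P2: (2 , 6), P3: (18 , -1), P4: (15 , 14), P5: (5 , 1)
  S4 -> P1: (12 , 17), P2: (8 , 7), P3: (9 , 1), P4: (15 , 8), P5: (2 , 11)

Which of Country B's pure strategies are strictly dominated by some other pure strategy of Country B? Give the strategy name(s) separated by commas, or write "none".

P2, P3

Nothing dominates P1: P2 at S1 (4=4); P3 at S2 (17>6); P4 at S2 (17>13); P5 at S2 (17>7).
P2 is strictly dominated by P4 (S1: 6>4, S2: 13>12, S3: 14>6, S4: 8>7).
P5 strictly dominates P3 — S1: 17>16, S2: 7>6, S3: 1>-1, S4: 11>1.
P4: no other strategy beats it everywhere (P1 at S1 (6>4); P2 at S1 (6>4); P3 at S2 (13>6); P5 at S2 (13>7)).
Nothing dominates P5: P1 at S1 (17>4); P2 at S1 (17>4); P3 at S1 (17>16); P4 at S1 (17>6).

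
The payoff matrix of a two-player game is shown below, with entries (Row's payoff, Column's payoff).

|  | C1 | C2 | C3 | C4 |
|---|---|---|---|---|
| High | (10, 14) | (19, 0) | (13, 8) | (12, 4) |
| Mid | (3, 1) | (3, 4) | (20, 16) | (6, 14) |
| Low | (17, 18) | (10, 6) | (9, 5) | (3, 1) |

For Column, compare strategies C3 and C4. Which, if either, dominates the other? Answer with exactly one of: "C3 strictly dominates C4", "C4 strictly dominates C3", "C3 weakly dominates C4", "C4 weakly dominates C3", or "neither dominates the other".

C3's payoffs vs C4's, by Row's action — High: 8>4, Mid: 16>14, Low: 5>1.
C3 gives a strictly higher payoff against each opponent action, so C3 strictly dominates C4.

C3 strictly dominates C4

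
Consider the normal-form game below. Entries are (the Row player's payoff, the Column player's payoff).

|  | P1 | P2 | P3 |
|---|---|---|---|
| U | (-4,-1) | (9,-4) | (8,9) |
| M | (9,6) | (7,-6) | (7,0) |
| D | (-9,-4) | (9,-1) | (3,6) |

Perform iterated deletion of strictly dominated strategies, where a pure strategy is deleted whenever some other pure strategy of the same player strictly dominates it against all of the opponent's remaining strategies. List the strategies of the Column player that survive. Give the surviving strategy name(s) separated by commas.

The Column player's strategy P2 is strictly dominated by P3 (U: 9>-4, M: 0>-6, D: 6>-1) and is removed.
For the Row player, U strictly dominates D on the remaining columns (P1: -4>-9, P3: 8>3); eliminate D.
Among the remaining strategies, none is strictly dominated by another pure strategy of the same player, so the elimination stops.
Surviving strategies — the Row player: {U, M}; the Column player: {P1, P3}.

P1, P3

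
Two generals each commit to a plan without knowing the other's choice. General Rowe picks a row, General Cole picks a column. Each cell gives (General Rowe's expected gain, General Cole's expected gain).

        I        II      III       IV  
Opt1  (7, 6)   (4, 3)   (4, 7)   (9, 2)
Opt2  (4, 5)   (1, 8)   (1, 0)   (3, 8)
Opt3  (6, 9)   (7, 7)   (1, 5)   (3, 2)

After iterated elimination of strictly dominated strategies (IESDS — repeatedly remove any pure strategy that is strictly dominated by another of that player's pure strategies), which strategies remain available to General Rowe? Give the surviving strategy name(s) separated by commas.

For General Rowe, Opt1 strictly dominates Opt2 on the remaining columns (I: 7>4, II: 4>1, III: 4>1, IV: 9>3); eliminate Opt2.
Column II is eliminated: I beats it against every remaining row (Opt1: 6>3, Opt3: 9>7).
Row Opt3 is eliminated: Opt1 beats it against every remaining column (I: 7>6, III: 4>1, IV: 9>3).
Column I is eliminated: III beats it against every remaining row (Opt1: 7>6).
Column IV is eliminated: III beats it against every remaining row (Opt1: 7>2).
Among the remaining strategies, none is strictly dominated by another pure strategy of the same player, so the elimination stops.
Surviving strategies — General Rowe: {Opt1}; General Cole: {III}.

Opt1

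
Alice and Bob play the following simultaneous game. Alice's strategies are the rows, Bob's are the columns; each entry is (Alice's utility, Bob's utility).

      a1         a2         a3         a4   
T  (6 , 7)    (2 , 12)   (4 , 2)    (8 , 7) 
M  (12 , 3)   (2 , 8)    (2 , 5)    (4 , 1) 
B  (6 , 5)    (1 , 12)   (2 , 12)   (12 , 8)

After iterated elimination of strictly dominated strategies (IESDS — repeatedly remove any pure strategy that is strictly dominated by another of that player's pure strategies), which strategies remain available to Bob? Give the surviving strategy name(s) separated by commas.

a2

Column a1 is eliminated: a2 beats it against every remaining row (T: 12>7, M: 8>3, B: 12>5).
Bob's strategy a4 is strictly dominated by a2 (T: 12>7, M: 8>1, B: 12>8) and is removed.
Row B is eliminated: T beats it against every remaining column (a2: 2>1, a3: 4>2).
Bob's strategy a3 is strictly dominated by a2 (T: 12>2, M: 8>5) and is removed.
Among the remaining strategies, none is strictly dominated by another pure strategy of the same player, so the elimination stops.
Surviving strategies — Alice: {T, M}; Bob: {a2}.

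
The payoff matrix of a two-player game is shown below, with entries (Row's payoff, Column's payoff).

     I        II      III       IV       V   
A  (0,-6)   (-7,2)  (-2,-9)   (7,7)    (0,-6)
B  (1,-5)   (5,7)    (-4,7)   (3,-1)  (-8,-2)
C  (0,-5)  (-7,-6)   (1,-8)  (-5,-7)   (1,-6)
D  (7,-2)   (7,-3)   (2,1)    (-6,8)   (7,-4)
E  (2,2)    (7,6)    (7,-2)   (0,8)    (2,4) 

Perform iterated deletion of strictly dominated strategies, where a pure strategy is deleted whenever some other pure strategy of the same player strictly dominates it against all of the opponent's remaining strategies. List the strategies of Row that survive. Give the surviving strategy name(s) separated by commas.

For Row, E strictly dominates C on the remaining columns (I: 2>0, II: 7>-7, III: 7>1, IV: 0>-5, V: 2>1); eliminate C.
Column's strategy I is strictly dominated by IV (A: 7>-6, B: -1>-5, D: 8>-2, E: 8>2) and is removed.
Column's strategy V is strictly dominated by II (A: 2>-6, B: 7>-2, D: -3>-4, E: 6>4) and is removed.
Among the remaining strategies, none is strictly dominated by another pure strategy of the same player, so the elimination stops.
Surviving strategies — Row: {A, B, D, E}; Column: {II, III, IV}.

A, B, D, E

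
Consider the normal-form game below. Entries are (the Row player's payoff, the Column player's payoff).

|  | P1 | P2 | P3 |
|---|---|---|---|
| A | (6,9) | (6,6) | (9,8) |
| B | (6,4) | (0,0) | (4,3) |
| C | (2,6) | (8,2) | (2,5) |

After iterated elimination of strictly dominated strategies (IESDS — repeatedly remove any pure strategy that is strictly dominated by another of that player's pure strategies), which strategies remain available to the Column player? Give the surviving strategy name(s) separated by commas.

P1

Column P2 is eliminated: P1 beats it against every remaining row (A: 9>6, B: 4>0, C: 6>2).
Row C is eliminated: A beats it against every remaining column (P1: 6>2, P3: 9>2).
For the Column player, P1 strictly dominates P3 on the remaining rows (A: 9>8, B: 4>3); eliminate P3.
Among the remaining strategies, none is strictly dominated by another pure strategy of the same player, so the elimination stops.
Surviving strategies — the Row player: {A, B}; the Column player: {P1}.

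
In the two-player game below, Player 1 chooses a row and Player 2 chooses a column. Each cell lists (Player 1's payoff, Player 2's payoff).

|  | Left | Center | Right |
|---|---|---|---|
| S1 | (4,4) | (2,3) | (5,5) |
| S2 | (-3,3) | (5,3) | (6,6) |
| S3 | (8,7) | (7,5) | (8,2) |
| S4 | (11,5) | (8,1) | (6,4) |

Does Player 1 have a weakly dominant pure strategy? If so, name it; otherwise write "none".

none

S1 fails to dominate S2 at Center (2<5).
S2 fails to dominate S1 at Left (-3<4).
S3 fails to dominate S4 at Left (8<11).
S4 fails to dominate S3 at Right (6<8).
No single strategy dominates all the others.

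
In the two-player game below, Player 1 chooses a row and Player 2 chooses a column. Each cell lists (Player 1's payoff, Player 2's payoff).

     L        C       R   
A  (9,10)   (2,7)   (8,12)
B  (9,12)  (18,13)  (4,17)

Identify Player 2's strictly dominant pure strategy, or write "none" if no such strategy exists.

R

R vs L: A: 12>10, B: 17>12.
R vs C: A: 12>7, B: 17>13.
R strictly beats every other strategy against every opponent action, so it is strictly dominant.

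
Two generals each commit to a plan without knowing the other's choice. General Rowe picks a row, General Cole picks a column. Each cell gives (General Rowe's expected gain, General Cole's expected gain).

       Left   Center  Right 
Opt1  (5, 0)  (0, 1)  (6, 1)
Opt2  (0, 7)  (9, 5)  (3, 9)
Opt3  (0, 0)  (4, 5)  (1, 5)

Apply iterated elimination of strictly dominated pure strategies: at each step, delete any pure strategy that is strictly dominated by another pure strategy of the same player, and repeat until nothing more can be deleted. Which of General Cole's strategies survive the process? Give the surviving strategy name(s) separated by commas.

Center, Right

General Cole's strategy Left is strictly dominated by Right (Opt1: 1>0, Opt2: 9>7, Opt3: 5>0) and is removed.
Row Opt3 is eliminated: Opt2 beats it against every remaining column (Center: 9>4, Right: 3>1).
Among the remaining strategies, none is strictly dominated by another pure strategy of the same player, so the elimination stops.
Surviving strategies — General Rowe: {Opt1, Opt2}; General Cole: {Center, Right}.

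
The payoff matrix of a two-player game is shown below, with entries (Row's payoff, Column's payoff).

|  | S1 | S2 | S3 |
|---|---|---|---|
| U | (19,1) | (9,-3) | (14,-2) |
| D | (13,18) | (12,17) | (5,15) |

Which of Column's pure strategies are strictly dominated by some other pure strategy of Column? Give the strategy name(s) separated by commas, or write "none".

S2, S3

S1 is not dominated — it holds its own against S2 at U (1>-3); S3 at U (1>-2).
S2 is strictly dominated by S1 (U: 1>-3, D: 18>17).
S3 is strictly dominated by S1 (U: 1>-2, D: 18>15).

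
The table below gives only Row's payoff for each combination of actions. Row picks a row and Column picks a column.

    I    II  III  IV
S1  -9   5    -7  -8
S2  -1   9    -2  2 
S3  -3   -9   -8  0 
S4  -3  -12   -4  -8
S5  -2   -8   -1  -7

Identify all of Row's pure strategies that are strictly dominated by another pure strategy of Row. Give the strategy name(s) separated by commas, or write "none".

S1 is strictly dominated by S2 (I: -1>-9, II: 9>5, III: -2>-7, IV: 2>-8).
Nothing dominates S2: S1 at I (-1>-9); S3 at I (-1>-3); S4 at I (-1>-3); S5 at I (-1>-2).
S3: dominated, since S2 does at least as well everywhere (I: -1>-3, II: 9>-9, III: -2>-8, IV: 2>0).
S4 is strictly dominated by S2 (I: -1>-3, II: 9>-12, III: -2>-4, IV: 2>-8).
S5: no other strategy beats it everywhere (S1 at I (-2>-9); S2 at III (-1>-2); S3 at I (-2>-3); S4 at I (-2>-3)).

S1, S3, S4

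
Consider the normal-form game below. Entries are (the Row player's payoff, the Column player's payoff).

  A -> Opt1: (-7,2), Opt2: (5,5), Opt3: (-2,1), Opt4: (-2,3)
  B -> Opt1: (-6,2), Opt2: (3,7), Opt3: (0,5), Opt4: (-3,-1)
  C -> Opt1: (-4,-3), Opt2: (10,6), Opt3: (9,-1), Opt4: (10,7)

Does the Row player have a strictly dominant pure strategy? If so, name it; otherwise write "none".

C

C vs A: Opt1: -4>-7, Opt2: 10>5, Opt3: 9>-2, Opt4: 10>-2.
C vs B: Opt1: -4>-6, Opt2: 10>3, Opt3: 9>0, Opt4: 10>-3.
C strictly beats every other strategy against every opponent action, so it is strictly dominant.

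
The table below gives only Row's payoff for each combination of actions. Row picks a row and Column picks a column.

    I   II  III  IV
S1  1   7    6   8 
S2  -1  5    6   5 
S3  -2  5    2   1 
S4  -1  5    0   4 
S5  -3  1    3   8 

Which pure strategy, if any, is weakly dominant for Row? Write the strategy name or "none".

S1 vs S2: I: 1>-1, II: 7>5, III: 6=6, IV: 8>5.
S1 vs S3: I: 1>-2, II: 7>5, III: 6>2, IV: 8>1.
S1 vs S4: I: 1>-1, II: 7>5, III: 6>0, IV: 8>4.
S1 vs S5: I: 1>-3, II: 7>1, III: 6>3, IV: 8=8.
S1 is at least as good as every other strategy against every opponent action, so it is weakly dominant.

S1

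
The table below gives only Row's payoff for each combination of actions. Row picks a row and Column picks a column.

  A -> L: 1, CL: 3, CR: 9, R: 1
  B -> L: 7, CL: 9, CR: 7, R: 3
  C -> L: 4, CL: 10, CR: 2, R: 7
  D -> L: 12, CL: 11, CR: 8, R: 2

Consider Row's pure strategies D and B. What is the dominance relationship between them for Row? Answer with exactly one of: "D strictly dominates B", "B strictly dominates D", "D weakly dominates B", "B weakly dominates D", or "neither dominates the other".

neither dominates the other

Compare D to B across each opponent action: L: 12>7, CL: 11>9, CR: 8>7, R: 2<3.
D does better at L, CL, CR but worse at R; neither strategy dominates the other.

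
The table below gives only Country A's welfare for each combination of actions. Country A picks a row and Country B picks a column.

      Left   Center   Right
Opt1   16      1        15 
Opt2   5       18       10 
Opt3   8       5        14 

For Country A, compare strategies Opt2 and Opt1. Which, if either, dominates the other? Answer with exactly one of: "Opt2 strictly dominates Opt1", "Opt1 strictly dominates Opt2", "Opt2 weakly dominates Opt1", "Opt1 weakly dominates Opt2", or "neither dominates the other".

Opt2's payoffs vs Opt1's, by Country B's action — Left: 5<16, Center: 18>1, Right: 10<15.
Opt2 does better at Center but worse at Left, Right; neither strategy dominates the other.

neither dominates the other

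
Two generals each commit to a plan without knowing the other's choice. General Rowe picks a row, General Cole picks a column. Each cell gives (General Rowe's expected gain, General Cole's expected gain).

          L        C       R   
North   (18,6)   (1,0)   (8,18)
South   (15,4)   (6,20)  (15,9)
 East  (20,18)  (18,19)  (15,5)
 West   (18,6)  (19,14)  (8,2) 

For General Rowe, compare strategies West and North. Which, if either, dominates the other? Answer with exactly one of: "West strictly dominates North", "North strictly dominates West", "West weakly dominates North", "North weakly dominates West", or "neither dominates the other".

West's payoffs vs North's, by General Cole's action — L: 18=18, C: 19>1, R: 8=8.
West is at least as good everywhere and strictly better somewhere (tied only at L, R), so West weakly but not strictly dominates North.

West weakly dominates North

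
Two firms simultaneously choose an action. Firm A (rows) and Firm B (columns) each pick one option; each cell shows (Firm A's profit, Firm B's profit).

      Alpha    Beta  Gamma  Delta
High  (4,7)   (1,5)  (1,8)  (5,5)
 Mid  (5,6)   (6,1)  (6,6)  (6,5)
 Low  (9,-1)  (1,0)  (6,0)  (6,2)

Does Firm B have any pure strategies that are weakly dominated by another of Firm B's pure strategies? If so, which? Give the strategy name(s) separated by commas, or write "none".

Gamma weakly dominates Alpha — High: 8>7, Mid: 6=6, Low: 0>-1.
Gamma weakly dominates Beta — High: 8>5, Mid: 6>1, Low: 0=0.
Nothing dominates Gamma: Alpha at High (8>7); Beta at High (8>5); Delta at High (8>5).
Delta is not dominated — it holds its own against Alpha at Low (2>-1); Beta at Mid (5>1); Gamma at Low (2>0).

Alpha, Beta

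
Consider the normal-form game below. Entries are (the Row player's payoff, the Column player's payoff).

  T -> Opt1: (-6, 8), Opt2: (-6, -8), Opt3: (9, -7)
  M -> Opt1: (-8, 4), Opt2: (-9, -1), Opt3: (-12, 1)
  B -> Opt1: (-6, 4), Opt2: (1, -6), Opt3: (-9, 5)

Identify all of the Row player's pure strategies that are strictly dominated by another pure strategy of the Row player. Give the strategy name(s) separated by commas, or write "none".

M

Nothing dominates T: M at Opt1 (-6>-8); B at Opt1 (-6=-6).
M is strictly dominated by T (Opt1: -6>-8, Opt2: -6>-9, Opt3: 9>-12).
B is not dominated — it holds its own against T at Opt1 (-6=-6); M at Opt1 (-6>-8).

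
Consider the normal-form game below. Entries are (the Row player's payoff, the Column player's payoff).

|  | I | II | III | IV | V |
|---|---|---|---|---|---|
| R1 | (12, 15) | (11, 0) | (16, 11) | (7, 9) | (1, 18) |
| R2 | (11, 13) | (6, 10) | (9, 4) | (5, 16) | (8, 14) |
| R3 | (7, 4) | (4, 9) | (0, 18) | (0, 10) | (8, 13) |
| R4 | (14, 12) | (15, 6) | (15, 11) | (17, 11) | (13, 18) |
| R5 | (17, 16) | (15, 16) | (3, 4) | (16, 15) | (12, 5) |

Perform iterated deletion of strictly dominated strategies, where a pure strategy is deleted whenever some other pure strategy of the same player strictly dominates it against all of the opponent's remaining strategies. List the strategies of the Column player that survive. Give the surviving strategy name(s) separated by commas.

I, II, V

For the Row player, R4 strictly dominates R2 on the remaining columns (I: 14>11, II: 15>6, III: 15>9, IV: 17>5, V: 13>8); eliminate R2.
The Row player's strategy R3 is strictly dominated by R4 (I: 14>7, II: 15>4, III: 15>0, IV: 17>0, V: 13>8) and is removed.
Column III is eliminated: I beats it against every remaining row (R1: 15>11, R4: 12>11, R5: 16>4).
The Row player's strategy R1 is strictly dominated by R4 (I: 14>12, II: 15>11, IV: 17>7, V: 13>1) and is removed.
The Column player's strategy IV is strictly dominated by I (R4: 12>11, R5: 16>15) and is removed.
Among the remaining strategies, none is strictly dominated by another pure strategy of the same player, so the elimination stops.
Surviving strategies — the Row player: {R4, R5}; the Column player: {I, II, V}.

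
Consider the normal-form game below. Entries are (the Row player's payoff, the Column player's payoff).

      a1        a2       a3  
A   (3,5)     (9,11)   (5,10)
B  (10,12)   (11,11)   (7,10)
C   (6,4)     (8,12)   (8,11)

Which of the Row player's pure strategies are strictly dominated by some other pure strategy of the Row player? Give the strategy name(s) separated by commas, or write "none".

A

A: dominated, since B does at least as well everywhere (a1: 10>3, a2: 11>9, a3: 7>5).
B: no other strategy beats it everywhere (A at a1 (10>3); C at a1 (10>6)).
Nothing dominates C: A at a1 (6>3); B at a3 (8>7).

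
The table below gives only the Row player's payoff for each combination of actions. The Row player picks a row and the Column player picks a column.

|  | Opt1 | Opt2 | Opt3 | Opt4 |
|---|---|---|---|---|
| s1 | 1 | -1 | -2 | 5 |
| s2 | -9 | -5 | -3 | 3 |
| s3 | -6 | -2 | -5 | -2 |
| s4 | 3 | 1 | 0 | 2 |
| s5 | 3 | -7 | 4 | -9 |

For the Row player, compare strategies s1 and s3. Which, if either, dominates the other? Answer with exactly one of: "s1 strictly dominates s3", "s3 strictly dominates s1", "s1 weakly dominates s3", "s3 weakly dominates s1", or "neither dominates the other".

s1's payoffs vs s3's, by the Column player's action — Opt1: 1>-6, Opt2: -1>-2, Opt3: -2>-5, Opt4: 5>-2.
s1 gives a strictly higher payoff against every action of the Column player, so s1 strictly dominates s3.

s1 strictly dominates s3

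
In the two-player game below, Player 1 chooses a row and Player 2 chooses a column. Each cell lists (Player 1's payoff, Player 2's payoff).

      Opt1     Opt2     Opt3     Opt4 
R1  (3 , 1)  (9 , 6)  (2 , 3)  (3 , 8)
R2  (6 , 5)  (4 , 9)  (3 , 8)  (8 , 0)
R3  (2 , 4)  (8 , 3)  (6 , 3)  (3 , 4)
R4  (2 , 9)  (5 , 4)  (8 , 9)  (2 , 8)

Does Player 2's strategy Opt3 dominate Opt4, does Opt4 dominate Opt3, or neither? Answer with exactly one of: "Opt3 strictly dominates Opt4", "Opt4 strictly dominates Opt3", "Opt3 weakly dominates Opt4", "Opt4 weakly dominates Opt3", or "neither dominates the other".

neither dominates the other

Compare Opt3 to Opt4 across each opponent action: R1: 3<8, R2: 8>0, R3: 3<4, R4: 9>8.
Opt3 does better at R2, R4 but worse at R1, R3; neither strategy dominates the other.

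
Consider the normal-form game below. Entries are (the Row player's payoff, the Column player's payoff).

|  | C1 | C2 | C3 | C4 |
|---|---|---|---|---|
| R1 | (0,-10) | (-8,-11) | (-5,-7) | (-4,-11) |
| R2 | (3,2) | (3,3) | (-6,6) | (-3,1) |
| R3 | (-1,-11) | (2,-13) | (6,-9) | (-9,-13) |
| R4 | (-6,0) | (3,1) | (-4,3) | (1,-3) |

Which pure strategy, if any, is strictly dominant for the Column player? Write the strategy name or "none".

C3 vs C1: R1: -7>-10, R2: 6>2, R3: -9>-11, R4: 3>0.
C3 vs C2: R1: -7>-11, R2: 6>3, R3: -9>-13, R4: 3>1.
C3 vs C4: R1: -7>-11, R2: 6>1, R3: -9>-13, R4: 3>-3.
C3 strictly beats every other strategy against every opponent action, so it is strictly dominant.

C3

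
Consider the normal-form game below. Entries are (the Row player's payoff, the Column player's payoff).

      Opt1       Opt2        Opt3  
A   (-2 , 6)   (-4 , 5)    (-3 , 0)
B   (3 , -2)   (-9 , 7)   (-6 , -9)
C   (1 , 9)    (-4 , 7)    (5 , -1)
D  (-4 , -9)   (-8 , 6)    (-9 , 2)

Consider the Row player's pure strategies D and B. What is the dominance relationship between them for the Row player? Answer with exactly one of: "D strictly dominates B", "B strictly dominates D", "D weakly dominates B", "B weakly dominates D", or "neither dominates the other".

neither dominates the other

Compare D to B across each opponent action: Opt1: -4<3, Opt2: -8>-9, Opt3: -9<-6.
D does better at Opt2 but worse at Opt1, Opt3; neither strategy dominates the other.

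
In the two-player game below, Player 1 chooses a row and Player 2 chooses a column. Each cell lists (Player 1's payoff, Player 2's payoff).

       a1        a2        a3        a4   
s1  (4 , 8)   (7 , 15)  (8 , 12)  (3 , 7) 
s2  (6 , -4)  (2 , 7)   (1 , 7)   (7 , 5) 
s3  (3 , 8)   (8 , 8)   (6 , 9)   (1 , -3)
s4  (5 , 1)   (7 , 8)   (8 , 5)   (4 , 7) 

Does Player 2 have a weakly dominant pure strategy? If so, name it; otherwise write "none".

none

a1 fails to dominate a2 at s1 (8<15).
a2 fails to dominate a3 at s3 (8<9).
a3 fails to dominate a2 at s1 (12<15).
a4 fails to dominate a1 at s1 (7<8).
No single strategy dominates all the others.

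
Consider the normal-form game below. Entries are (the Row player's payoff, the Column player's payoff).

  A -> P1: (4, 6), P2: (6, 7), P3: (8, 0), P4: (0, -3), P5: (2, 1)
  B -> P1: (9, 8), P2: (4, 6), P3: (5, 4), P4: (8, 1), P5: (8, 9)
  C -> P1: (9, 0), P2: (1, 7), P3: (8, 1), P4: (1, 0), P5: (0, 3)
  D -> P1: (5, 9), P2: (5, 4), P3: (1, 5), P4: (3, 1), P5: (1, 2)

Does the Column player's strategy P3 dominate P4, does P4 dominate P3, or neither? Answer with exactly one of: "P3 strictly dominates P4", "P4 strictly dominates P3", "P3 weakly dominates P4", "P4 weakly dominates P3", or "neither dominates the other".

P3 strictly dominates P4

P3's payoffs vs P4's, by the Row player's action — A: 0>-3, B: 4>1, C: 1>0, D: 5>1.
Every comparison favours P3, so P3 strictly dominates P4.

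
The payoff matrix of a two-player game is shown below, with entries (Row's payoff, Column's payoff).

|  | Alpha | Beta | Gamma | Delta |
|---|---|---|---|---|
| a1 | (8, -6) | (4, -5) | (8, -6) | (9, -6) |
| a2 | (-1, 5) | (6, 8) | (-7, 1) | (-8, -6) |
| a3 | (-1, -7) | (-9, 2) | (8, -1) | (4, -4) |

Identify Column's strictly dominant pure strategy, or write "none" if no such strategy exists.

Beta vs Alpha: a1: -5>-6, a2: 8>5, a3: 2>-7.
Beta vs Gamma: a1: -5>-6, a2: 8>1, a3: 2>-1.
Beta vs Delta: a1: -5>-6, a2: 8>-6, a3: 2>-4.
Beta strictly beats every other strategy against every opponent action, so it is strictly dominant.

Beta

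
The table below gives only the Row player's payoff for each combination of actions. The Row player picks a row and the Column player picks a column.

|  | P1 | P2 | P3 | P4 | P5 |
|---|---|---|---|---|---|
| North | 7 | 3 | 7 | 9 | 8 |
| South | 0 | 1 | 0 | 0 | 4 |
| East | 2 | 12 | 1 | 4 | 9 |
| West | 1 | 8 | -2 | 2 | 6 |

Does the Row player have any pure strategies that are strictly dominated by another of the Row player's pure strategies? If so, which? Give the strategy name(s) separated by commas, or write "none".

South, West

North: no other strategy beats it everywhere (South at P1 (7>0); East at P1 (7>2); West at P1 (7>1)).
South: dominated, since North does at least as well everywhere (P1: 7>0, P2: 3>1, P3: 7>0, P4: 9>0, P5: 8>4).
East: no other strategy beats it everywhere (North at P2 (12>3); South at P1 (2>0); West at P1 (2>1)).
West is strictly dominated by East (P1: 2>1, P2: 12>8, P3: 1>-2, P4: 4>2, P5: 9>6).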